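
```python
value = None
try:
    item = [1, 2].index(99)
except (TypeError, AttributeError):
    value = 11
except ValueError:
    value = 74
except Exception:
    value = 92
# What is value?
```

Step-by-step execution trace:
1. `item = [1, 2].index(99)` raises ValueError.
2. `except (TypeError, AttributeError)` does not match ValueError; skipped.
3. `except ValueError` matches (exact type match) → value = 74.
4. `except Exception` is not reached.
Result: 74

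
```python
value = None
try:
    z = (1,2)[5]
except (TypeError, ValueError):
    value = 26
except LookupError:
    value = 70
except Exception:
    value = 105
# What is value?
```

Step-by-step execution trace:
1. `z = (1,2)[5]` raises IndexError.
2. `except (TypeError, ValueError)` does not match IndexError; skipped.
3. `except LookupError` matches (IndexError is a subclass of LookupError) → value = 70.
4. `except Exception` is not reached.
Result: 70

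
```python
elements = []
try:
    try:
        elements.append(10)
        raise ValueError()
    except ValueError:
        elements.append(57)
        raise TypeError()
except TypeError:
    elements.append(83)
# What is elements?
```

Step-by-step execution trace:
1. Inner try: `elements.append(10)` → elements = [10].
2. `raise ValueError()` raises ValueError.
3. Inner `except ValueError` matches → `elements.append(57)` → elements = [10, 57].
4. `raise TypeError()` raises TypeError; propagates to outer try.
5. Outer `except TypeError` matches → `elements.append(83)` → elements = [10, 57, 83].
Result: [10, 57, 83]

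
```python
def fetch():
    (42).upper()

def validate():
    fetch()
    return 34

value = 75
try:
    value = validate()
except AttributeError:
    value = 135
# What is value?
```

Step-by-step execution trace:
1. value starts at 75.
2. try: `validate()` calls `fetch()`.
3. `fetch()` evaluates `(42).upper()`, which raises AttributeError; it propagates through validate (uncaught).
4. `return 34` in validate is not reached; the assignment to value does not complete.
5. `except AttributeError` matches → value = 135.
Result: 135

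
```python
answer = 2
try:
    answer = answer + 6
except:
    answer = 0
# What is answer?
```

Step-by-step execution trace:
1. answer starts at 2.
2. try: `answer = answer + 6` → answer = 8. No exception raised.
3. `except` is skipped.
Result: 8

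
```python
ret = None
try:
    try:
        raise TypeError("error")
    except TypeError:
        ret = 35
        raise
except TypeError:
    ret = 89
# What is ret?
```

Step-by-step execution trace:
1. Inner try: `raise TypeError("error")` raises TypeError.
2. Inner `except TypeError` matches → ret = 35.
3. bare `raise` re-raises the same TypeError.
4. Outer `except TypeError` matches → ret = 89.
Result: 89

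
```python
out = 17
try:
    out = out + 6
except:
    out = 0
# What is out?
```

Step-by-step execution trace:
1. out starts at 17.
2. try: `out = out + 6` → out = 23. No exception raised.
3. `except` is skipped.
Result: 23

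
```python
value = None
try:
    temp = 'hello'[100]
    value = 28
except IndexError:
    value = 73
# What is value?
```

Step-by-step execution trace:
1. `temp = 'hello'[100]` raises IndexError.
2. `value = 28` is not reached.
3. `except IndexError` matches → value = 73.
Result: 73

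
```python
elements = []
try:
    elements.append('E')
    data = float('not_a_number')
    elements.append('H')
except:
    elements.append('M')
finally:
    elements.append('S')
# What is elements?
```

Step-by-step execution trace:
1. try: `elements.append('E')` → elements = ['E'].
2. `data = float('not_a_number')` raises ValueError; `elements.append('H')` is not reached.
3. bare `except` matches → `elements.append('M')` → elements = ['E', 'M'].
4. finally always runs: `elements.append('S')` → elements = ['E', 'M', 'S'].
Result: ['E', 'M', 'S']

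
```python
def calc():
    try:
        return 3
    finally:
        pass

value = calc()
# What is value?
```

Step-by-step execution trace:
1. `calc()` enters try: `return 3` sets pending return value 3.
2. Before returning, `finally: pass` runs (no effect).
3. calc() returns 3 → value = 3.
Result: 3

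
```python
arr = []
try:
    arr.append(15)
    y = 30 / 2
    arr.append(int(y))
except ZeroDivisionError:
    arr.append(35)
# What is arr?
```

Step-by-step execution trace:
1. try: `arr.append(15)` → arr = [15].
2. `y = 30 / 2` → y = 15.0. No exception raised.
3. `arr.append(int(y))` → arr = [15, 15].
4. `except ZeroDivisionError` is skipped (no exception was raised).
Result: [15, 15]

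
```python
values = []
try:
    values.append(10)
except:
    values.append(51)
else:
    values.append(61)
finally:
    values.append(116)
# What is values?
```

Step-by-step execution trace:
1. try: `values.append(10)` → values = [10]. No exception raised.
2. `except` is skipped.
3. `else` runs: `values.append(61)` → values = [10, 61].
4. `finally` always runs: `values.append(116)` → values = [10, 61, 116].
Result: [10, 61, 116]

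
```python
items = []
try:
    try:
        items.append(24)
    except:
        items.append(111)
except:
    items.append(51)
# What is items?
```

Step-by-step execution trace:
1. Inner try: `items.append(24)` → items = [24]. No exception raised.
2. Inner `except` is skipped.
3. Inner try completes normally; outer `except` is skipped.
Result: [24]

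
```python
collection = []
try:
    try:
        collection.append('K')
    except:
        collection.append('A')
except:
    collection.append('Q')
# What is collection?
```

Step-by-step execution trace:
1. Inner try: `collection.append('K')` → collection = ['K']. No exception raised.
2. Inner `except` is skipped.
3. Inner try completes normally; outer `except` is skipped.
Result: ['K']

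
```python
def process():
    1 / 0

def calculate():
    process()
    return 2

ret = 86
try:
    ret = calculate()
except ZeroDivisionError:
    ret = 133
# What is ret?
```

Step-by-step execution trace:
1. ret starts at 86.
2. try: `calculate()` calls `process()`.
3. `process()` evaluates `1 / 0`, which raises ZeroDivisionError; it propagates through calculate (uncaught).
4. `return 2` in calculate is not reached; the assignment to ret does not complete.
5. `except ZeroDivisionError` matches → ret = 133.
Result: 133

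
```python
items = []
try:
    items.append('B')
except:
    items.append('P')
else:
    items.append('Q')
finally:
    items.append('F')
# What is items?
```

Step-by-step execution trace:
1. try: `items.append('B')` → items = ['B']. No exception raised.
2. `except` is skipped.
3. `else` runs: `items.append('Q')` → items = ['B', 'Q'].
4. `finally` always runs: `items.append('F')` → items = ['B', 'Q', 'F'].
Result: ['B', 'Q', 'F']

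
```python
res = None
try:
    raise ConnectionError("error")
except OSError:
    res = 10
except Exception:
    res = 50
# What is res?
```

Step-by-step execution trace:
1. `raise ConnectionError(...)` raises ConnectionError.
2. `except OSError` matches (ConnectionError is a subclass of OSError) → res = 10.
3. `except Exception` is not reached.
Result: 10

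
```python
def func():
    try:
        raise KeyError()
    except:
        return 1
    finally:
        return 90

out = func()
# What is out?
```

Step-by-step execution trace:
1. `func()` enters try: `raise KeyError()` raises KeyError.
2. bare `except` matches → `return 1` sets pending return value 1.
3. Before returning, `finally: return 90` runs and overrides the pending return.
4. func() returns 90 → out = 90.
Result: 90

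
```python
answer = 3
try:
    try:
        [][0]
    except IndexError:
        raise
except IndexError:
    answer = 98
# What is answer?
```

Step-by-step execution trace:
1. Inner try: `[][0]` raises IndexError.
2. Inner `except IndexError` matches; bare `raise` re-raises the same IndexError.
3. Outer `except IndexError` matches → answer = 98.
Result: 98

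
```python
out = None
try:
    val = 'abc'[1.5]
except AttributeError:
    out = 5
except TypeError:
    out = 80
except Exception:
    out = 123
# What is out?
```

Step-by-step execution trace:
1. `val = 'abc'[1.5]` raises TypeError.
2. `except AttributeError` does not match TypeError; skipped.
3. `except TypeError` matches → out = 80.
4. Remaining except clauses are skipped.
Result: 80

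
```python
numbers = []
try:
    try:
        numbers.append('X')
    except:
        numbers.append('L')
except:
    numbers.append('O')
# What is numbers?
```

Step-by-step execution trace:
1. Inner try: `numbers.append('X')` → numbers = ['X']. No exception raised.
2. Inner `except` is skipped.
3. Inner try completes normally; outer `except` is skipped.
Result: ['X']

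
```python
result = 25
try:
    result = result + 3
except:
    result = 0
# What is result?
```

Step-by-step execution trace:
1. result starts at 25.
2. try: `result = result + 3` → result = 28. No exception raised.
3. `except` is skipped.
Result: 28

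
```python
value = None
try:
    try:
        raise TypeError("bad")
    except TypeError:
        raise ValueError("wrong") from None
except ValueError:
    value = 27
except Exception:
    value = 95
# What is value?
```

Step-by-step execution trace:
1. Inner try raises TypeError; inner `except TypeError` catches it.
2. `raise ValueError(...) from None` raises ValueError (from None suppresses __context__, but the active exception is still ValueError).
3. Outer `except ValueError` matches → value = 27.
4. `except Exception` is not reached.
Result: 27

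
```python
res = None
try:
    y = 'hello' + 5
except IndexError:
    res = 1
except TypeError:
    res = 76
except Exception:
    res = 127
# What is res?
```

Step-by-step execution trace:
1. `y = 'hello' + 5` raises TypeError.
2. `except IndexError` does not match TypeError; skipped.
3. `except TypeError` matches → res = 76.
4. Remaining except clauses are skipped.
Result: 76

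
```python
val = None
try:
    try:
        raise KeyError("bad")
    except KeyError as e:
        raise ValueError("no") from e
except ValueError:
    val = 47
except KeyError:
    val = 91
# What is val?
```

Step-by-step execution trace:
1. Inner try raises KeyError; inner `except KeyError as e` catches it.
2. `raise ValueError(...) from e` raises ValueError (KeyError is attached as __cause__, but only ValueError is active).
3. Outer `except ValueError` matches → val = 47.
4. `except KeyError` is not reached.
Result: 47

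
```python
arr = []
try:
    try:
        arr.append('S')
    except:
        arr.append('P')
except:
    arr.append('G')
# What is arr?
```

Step-by-step execution trace:
1. Inner try: `arr.append('S')` → arr = ['S']. No exception raised.
2. Inner `except` is skipped.
3. Inner try completes normally; outer `except` is skipped.
Result: ['S']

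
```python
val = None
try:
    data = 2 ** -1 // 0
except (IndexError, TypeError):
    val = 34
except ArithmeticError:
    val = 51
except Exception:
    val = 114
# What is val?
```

Step-by-step execution trace:
1. `data = 2 ** -1 // 0` raises ZeroDivisionError.
2. `except (IndexError, TypeError)` does not match ZeroDivisionError; skipped.
3. `except ArithmeticError` matches (ZeroDivisionError is a subclass of ArithmeticError) → val = 51.
4. `except Exception` is not reached.
Result: 51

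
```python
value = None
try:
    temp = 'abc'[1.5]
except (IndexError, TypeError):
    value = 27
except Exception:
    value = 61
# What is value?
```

Step-by-step execution trace:
1. `temp = 'abc'[1.5]` raises TypeError.
2. `except (IndexError, TypeError)` matches (TypeError is in the tuple) → value = 27.
3. `except Exception` is not reached.
Result: 27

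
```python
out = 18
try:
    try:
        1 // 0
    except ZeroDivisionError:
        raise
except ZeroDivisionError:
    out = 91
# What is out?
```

Step-by-step execution trace:
1. Inner try: `1 // 0` raises ZeroDivisionError.
2. Inner `except ZeroDivisionError` matches; bare `raise` re-raises the same ZeroDivisionError.
3. Outer `except ZeroDivisionError` matches → out = 91.
Result: 91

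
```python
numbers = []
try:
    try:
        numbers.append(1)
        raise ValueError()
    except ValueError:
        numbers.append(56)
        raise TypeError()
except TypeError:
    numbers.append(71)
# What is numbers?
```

Step-by-step execution trace:
1. Inner try: `numbers.append(1)` → numbers = [1].
2. `raise ValueError()` raises ValueError.
3. Inner `except ValueError` matches → `numbers.append(56)` → numbers = [1, 56].
4. `raise TypeError()` raises TypeError; propagates to outer try.
5. Outer `except TypeError` matches → `numbers.append(71)` → numbers = [1, 56, 71].
Result: [1, 56, 71]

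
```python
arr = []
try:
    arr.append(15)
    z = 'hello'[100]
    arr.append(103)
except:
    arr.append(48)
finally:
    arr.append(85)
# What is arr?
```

Step-by-step execution trace:
1. try: `arr.append(15)` → arr = [15].
2. `z = 'hello'[100]` raises IndexError; `arr.append(103)` is not reached.
3. bare `except` matches → `arr.append(48)` → arr = [15, 48].
4. finally always runs: `arr.append(85)` → arr = [15, 48, 85].
Result: [15, 48, 85]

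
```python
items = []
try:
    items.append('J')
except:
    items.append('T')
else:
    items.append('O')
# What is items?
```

Step-by-step execution trace:
1. try: `items.append('J')` → items = ['J']. No exception raised.
2. `except` is skipped.
3. `else` runs (try completed without exception): `items.append('O')` → items = ['J', 'O'].
Result: ['J', 'O']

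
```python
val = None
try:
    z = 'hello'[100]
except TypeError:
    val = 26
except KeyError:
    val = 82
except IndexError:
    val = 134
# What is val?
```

Step-by-step execution trace:
1. `z = 'hello'[100]` raises IndexError.
2. `except TypeError` does not match IndexError; skipped.
3. `except KeyError` does not match IndexError; skipped.
4. `except IndexError` matches → val = 134.
Result: 134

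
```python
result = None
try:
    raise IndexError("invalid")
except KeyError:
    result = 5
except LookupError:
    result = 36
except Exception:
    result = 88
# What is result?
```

Step-by-step execution trace:
1. `raise IndexError(...)` raises IndexError.
2. `except KeyError` does not match (IndexError is not a subclass of KeyError); skipped.
3. `except LookupError` matches (IndexError is a subclass of LookupError) → result = 36.
4. `except Exception` is not reached.
Result: 36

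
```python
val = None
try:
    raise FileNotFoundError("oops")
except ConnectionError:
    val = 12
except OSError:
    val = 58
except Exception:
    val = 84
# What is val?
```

Step-by-step execution trace:
1. `raise FileNotFoundError(...)` raises FileNotFoundError.
2. `except ConnectionError` does not match (FileNotFoundError is not a subclass of ConnectionError); skipped.
3. `except OSError` matches (FileNotFoundError is a subclass of OSError) → val = 58.
4. `except Exception` is not reached.
Result: 58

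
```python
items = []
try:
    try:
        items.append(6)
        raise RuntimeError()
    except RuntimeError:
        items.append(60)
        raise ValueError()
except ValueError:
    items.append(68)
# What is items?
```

Step-by-step execution trace:
1. Inner try: `items.append(6)` → items = [6].
2. `raise RuntimeError()` raises RuntimeError.
3. Inner `except RuntimeError` matches → `items.append(60)` → items = [6, 60].
4. `raise ValueError()` raises ValueError; propagates to outer try.
5. Outer `except ValueError` matches → `items.append(68)` → items = [6, 60, 68].
Result: [6, 60, 68]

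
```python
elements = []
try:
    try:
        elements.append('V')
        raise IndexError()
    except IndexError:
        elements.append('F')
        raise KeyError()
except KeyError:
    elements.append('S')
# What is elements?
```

Step-by-step execution trace:
1. Inner try: `elements.append('V')` → elements = ['V'].
2. `raise IndexError()` raises IndexError.
3. Inner `except IndexError` matches → `elements.append('F')` → elements = ['V', 'F'].
4. `raise KeyError()` raises KeyError; propagates to outer try.
5. Outer `except KeyError` matches → `elements.append('S')` → elements = ['V', 'F', 'S'].
Result: ['V', 'F', 'S']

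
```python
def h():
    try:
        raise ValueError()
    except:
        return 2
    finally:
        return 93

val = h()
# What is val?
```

Step-by-step execution trace:
1. `h()` enters try: `raise ValueError()` raises ValueError.
2. bare `except` matches → `return 2` sets pending return value 2.
3. Before returning, `finally: return 93` runs and overrides the pending return.
4. h() returns 93 → val = 93.
Result: 93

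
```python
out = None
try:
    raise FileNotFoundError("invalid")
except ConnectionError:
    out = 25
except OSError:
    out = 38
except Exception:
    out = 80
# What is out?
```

Step-by-step execution trace:
1. `raise FileNotFoundError(...)` raises FileNotFoundError.
2. `except ConnectionError` does not match (FileNotFoundError is not a subclass of ConnectionError); skipped.
3. `except OSError` matches (FileNotFoundError is a subclass of OSError) → out = 38.
4. `except Exception` is not reached.
Result: 38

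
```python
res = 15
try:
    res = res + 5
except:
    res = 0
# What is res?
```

Step-by-step execution trace:
1. res starts at 15.
2. try: `res = res + 5` → res = 20. No exception raised.
3. `except` is skipped.
Result: 20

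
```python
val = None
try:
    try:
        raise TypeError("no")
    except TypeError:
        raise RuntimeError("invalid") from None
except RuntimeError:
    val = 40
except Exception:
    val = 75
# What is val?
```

Step-by-step execution trace:
1. Inner try raises TypeError; inner `except TypeError` catches it.
2. `raise RuntimeError(...) from None` raises RuntimeError (from None suppresses __context__, but the active exception is still RuntimeError).
3. Outer `except RuntimeError` matches → val = 40.
4. `except Exception` is not reached.
Result: 40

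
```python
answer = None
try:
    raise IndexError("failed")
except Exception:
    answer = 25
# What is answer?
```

Step-by-step execution trace:
1. `raise IndexError(...)` raises IndexError.
2. `except Exception` matches (IndexError is a subclass of Exception) → answer = 25.
Result: 25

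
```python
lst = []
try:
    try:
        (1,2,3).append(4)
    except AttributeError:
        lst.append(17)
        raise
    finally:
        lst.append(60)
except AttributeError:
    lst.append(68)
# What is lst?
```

Step-by-step execution trace:
1. Inner try: `(1,2,3).append(4)` raises AttributeError.
2. Inner `except AttributeError` matches → `lst.append(17)` → lst = [17].
3. bare `raise` re-raises AttributeError.
4. Inner `finally` runs during unwinding: `lst.append(60)` → lst = [17, 60].
5. Outer `except AttributeError` matches → `lst.append(68)` → lst = [17, 60, 68].
Result: [17, 60, 68]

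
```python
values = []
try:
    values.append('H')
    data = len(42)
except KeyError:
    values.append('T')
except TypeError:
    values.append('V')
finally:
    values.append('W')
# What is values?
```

Step-by-step execution trace:
1. try: `values.append('H')` → values = ['H'].
2. `data = len(42)` raises TypeError.
3. `except KeyError` does not match TypeError; skipped.
4. `except TypeError` matches → `values.append('V')` → values = ['H', 'V'].
5. finally always runs: `values.append('W')` → values = ['H', 'V', 'W'].
Result: ['H', 'V', 'W']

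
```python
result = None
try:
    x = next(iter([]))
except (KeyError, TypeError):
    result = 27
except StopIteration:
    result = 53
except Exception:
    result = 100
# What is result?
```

Step-by-step execution trace:
1. `x = next(iter([]))` raises StopIteration.
2. `except (KeyError, TypeError)` does not match StopIteration; skipped.
3. `except StopIteration` matches (exact type match) → result = 53.
4. `except Exception` is not reached.
Result: 53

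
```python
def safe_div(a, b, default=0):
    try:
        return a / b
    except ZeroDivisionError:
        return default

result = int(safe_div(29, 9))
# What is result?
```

Step-by-step execution trace:
1. `safe_div(29, 9)` enters try: `return 29 / 9` → returns 3.2222222222222223. No exception raised.
2. `except ZeroDivisionError` is skipped.
3. `int(3.2222222222222223)` → 3 → result = 3.
Result: 3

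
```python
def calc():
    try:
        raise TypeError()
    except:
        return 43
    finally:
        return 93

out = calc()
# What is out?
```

Step-by-step execution trace:
1. `calc()` enters try: `raise TypeError()` raises TypeError.
2. bare `except` matches → `return 43` sets pending return value 43.
3. Before returning, `finally: return 93` runs and overrides the pending return.
4. calc() returns 93 → out = 93.
Result: 93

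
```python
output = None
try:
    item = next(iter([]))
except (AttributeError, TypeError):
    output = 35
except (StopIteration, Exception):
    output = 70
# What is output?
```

Step-by-step execution trace:
1. `item = next(iter([]))` raises StopIteration.
2. `except (AttributeError, TypeError)` does not match StopIteration; skipped.
3. `except (StopIteration, Exception)` matches (StopIteration is in the tuple) → output = 70.
Result: 70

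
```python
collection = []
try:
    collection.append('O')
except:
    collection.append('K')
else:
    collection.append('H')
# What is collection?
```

Step-by-step execution trace:
1. try: `collection.append('O')` → collection = ['O']. No exception raised.
2. `except` is skipped.
3. `else` runs (try completed without exception): `collection.append('H')` → collection = ['O', 'H'].
Result: ['O', 'H']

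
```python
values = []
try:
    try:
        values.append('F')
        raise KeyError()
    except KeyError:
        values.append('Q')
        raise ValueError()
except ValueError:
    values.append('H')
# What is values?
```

Step-by-step execution trace:
1. Inner try: `values.append('F')` → values = ['F'].
2. `raise KeyError()` raises KeyError.
3. Inner `except KeyError` matches → `values.append('Q')` → values = ['F', 'Q'].
4. `raise ValueError()` raises ValueError; propagates to outer try.
5. Outer `except ValueError` matches → `values.append('H')` → values = ['F', 'Q', 'H'].
Result: ['F', 'Q', 'H']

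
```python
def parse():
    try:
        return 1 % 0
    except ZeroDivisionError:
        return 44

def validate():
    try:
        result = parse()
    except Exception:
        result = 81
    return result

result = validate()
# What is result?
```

Step-by-step execution trace:
1. `validate()` calls `parse()`.
2. In parse: `1 % 0` raises ZeroDivisionError; `except ZeroDivisionError` catches it → returns 44.
3. In validate: `result = parse()` → result = 44. No exception reaches validate.
4. `except Exception` is skipped; validate returns 44.
5. result = 44.
Result: 44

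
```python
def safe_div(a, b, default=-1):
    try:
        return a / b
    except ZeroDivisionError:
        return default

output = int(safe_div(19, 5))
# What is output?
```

Step-by-step execution trace:
1. `safe_div(19, 5)` enters try: `return 19 / 5` → returns 3.8. No exception raised.
2. `except ZeroDivisionError` is skipped.
3. `int(3.8)` → 3 → output = 3.
Result: 3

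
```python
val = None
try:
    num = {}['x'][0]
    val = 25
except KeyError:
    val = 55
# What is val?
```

Step-by-step execution trace:
1. `num = {}['x'][0]` raises KeyError.
2. `val = 25` is not reached.
3. `except KeyError` matches → val = 55.
Result: 55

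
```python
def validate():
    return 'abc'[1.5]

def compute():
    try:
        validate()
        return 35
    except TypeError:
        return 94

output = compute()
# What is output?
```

Step-by-step execution trace:
1. `compute()` calls `validate()`.
2. `validate()` evaluates `'abc'[1.5]`, which raises TypeError; it propagates to the caller.
3. `return 35` is not reached.
4. `except TypeError` in compute matches → returns 94.
5. output = 94.
Result: 94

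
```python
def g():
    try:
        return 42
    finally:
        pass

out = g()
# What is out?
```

Step-by-step execution trace:
1. `g()` enters try: `return 42` sets pending return value 42.
2. Before returning, `finally: pass` runs (no effect).
3. g() returns 42 → out = 42.
Result: 42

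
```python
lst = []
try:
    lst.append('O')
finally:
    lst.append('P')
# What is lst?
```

Step-by-step execution trace:
1. try: `lst.append('O')` → lst = ['O'].
2. The try body completes without raising.
3. finally always runs: `lst.append('P')` → lst = ['O', 'P'].
Result: ['O', 'P']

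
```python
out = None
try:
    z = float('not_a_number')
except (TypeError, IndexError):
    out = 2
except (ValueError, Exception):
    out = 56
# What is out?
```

Step-by-step execution trace:
1. `z = float('not_a_number')` raises ValueError.
2. `except (TypeError, IndexError)` does not match ValueError; skipped.
3. `except (ValueError, Exception)` matches (ValueError is in the tuple) → out = 56.
Result: 56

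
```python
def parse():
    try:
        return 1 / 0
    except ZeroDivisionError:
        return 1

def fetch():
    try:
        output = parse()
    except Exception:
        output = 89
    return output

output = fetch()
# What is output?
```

Step-by-step execution trace:
1. `fetch()` calls `parse()`.
2. In parse: `1 / 0` raises ZeroDivisionError; `except ZeroDivisionError` catches it → returns 1.
3. In fetch: `output = parse()` → output = 1. No exception reaches fetch.
4. `except Exception` is skipped; fetch returns 1.
5. output = 1.
Result: 1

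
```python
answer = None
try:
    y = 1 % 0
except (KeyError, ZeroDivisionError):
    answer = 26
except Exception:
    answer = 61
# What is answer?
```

Step-by-step execution trace:
1. `y = 1 % 0` raises ZeroDivisionError.
2. `except (KeyError, ZeroDivisionError)` matches (ZeroDivisionError is in the tuple) → answer = 26.
3. `except Exception` is not reached.
Result: 26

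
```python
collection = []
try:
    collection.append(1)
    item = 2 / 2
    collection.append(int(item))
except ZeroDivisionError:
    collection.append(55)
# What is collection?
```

Step-by-step execution trace:
1. try: `collection.append(1)` → collection = [1].
2. `item = 2 / 2` → item = 1.0. No exception raised.
3. `collection.append(int(item))` → collection = [1, 1].
4. `except ZeroDivisionError` is skipped (no exception was raised).
Result: [1, 1]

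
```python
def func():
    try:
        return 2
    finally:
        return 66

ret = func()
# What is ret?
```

Step-by-step execution trace:
1. `func()` enters try: `return 2` sets pending return value 2.
2. Before returning, `finally: return 66` runs and overrides the pending return.
3. func() returns 66 → ret = 66.
Result: 66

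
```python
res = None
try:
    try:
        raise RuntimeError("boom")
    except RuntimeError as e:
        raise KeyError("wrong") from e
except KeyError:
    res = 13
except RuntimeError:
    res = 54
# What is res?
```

Step-by-step execution trace:
1. Inner try raises RuntimeError; inner `except RuntimeError as e` catches it.
2. `raise KeyError(...) from e` raises KeyError (RuntimeError is attached as __cause__, but only KeyError is active).
3. Outer `except KeyError` matches → res = 13.
4. `except RuntimeError` is not reached.
Result: 13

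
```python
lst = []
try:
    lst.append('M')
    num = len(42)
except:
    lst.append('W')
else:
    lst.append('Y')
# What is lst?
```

Step-by-step execution trace:
1. try: `lst.append('M')` → lst = ['M'].
2. `num = len(42)` raises TypeError.
3. bare `except` matches → `lst.append('W')` → lst = ['M', 'W'].
4. `else` is skipped (an exception was raised).
Result: ['M', 'W']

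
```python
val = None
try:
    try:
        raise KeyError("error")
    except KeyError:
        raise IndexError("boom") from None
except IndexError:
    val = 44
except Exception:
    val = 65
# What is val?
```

Step-by-step execution trace:
1. Inner try raises KeyError; inner `except KeyError` catches it.
2. `raise IndexError(...) from None` raises IndexError (from None suppresses __context__, but the active exception is still IndexError).
3. Outer `except IndexError` matches → val = 44.
4. `except Exception` is not reached.
Result: 44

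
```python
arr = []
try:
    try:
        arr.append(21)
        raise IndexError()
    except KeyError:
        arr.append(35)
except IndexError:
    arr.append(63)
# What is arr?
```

Step-by-step execution trace:
1. Inner try: `arr.append(21)` → arr = [21].
2. `raise IndexError()` raises IndexError.
3. Inner `except KeyError` does not match IndexError; exception propagates to outer try.
4. Outer `except IndexError` matches → `arr.append(63)` → arr = [21, 63].
Result: [21, 63]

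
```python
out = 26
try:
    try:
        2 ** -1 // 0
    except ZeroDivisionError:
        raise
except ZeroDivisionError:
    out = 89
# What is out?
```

Step-by-step execution trace:
1. Inner try: `2 ** -1 // 0` raises ZeroDivisionError.
2. Inner `except ZeroDivisionError` matches; bare `raise` re-raises the same ZeroDivisionError.
3. Outer `except ZeroDivisionError` matches → out = 89.
Result: 89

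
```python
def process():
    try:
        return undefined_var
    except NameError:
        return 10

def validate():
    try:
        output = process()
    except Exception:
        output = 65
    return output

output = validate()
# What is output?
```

Step-by-step execution trace:
1. `validate()` calls `process()`.
2. In process: `undefined_var` raises NameError; `except NameError` catches it → returns 10.
3. In validate: `output = process()` → output = 10. No exception reaches validate.
4. `except Exception` is skipped; validate returns 10.
5. output = 10.
Result: 10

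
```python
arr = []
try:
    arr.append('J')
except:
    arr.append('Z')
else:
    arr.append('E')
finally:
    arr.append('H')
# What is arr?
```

Step-by-step execution trace:
1. try: `arr.append('J')` → arr = ['J']. No exception raised.
2. `except` is skipped.
3. `else` runs: `arr.append('E')` → arr = ['J', 'E'].
4. `finally` always runs: `arr.append('H')` → arr = ['J', 'E', 'H'].
Result: ['J', 'E', 'H']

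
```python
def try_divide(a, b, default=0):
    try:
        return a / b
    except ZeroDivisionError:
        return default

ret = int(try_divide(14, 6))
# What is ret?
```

Step-by-step execution trace:
1. `try_divide(14, 6)` enters try: `return 14 / 6` → returns 2.3333333333333335. No exception raised.
2. `except ZeroDivisionError` is skipped.
3. `int(2.3333333333333335)` → 2 → ret = 2.
Result: 2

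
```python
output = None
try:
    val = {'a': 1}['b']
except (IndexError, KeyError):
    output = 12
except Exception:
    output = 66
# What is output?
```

Step-by-step execution trace:
1. `val = {'a': 1}['b']` raises KeyError.
2. `except (IndexError, KeyError)` matches (KeyError is in the tuple) → output = 12.
3. `except Exception` is not reached.
Result: 12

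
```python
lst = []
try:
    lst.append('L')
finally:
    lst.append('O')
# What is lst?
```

Step-by-step execution trace:
1. try: `lst.append('L')` → lst = ['L'].
2. The try body completes without raising.
3. finally always runs: `lst.append('O')` → lst = ['L', 'O'].
Result: ['L', 'O']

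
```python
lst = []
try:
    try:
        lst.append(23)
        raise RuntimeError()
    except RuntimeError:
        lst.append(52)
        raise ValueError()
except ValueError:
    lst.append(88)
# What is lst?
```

Step-by-step execution trace:
1. Inner try: `lst.append(23)` → lst = [23].
2. `raise RuntimeError()` raises RuntimeError.
3. Inner `except RuntimeError` matches → `lst.append(52)` → lst = [23, 52].
4. `raise ValueError()` raises ValueError; propagates to outer try.
5. Outer `except ValueError` matches → `lst.append(88)` → lst = [23, 52, 88].
Result: [23, 52, 88]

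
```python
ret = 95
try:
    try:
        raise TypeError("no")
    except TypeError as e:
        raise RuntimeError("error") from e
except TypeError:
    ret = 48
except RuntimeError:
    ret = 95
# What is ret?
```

Step-by-step execution trace:
1. Inner try raises TypeError; inner `except TypeError as e` catches it.
2. `raise RuntimeError(...) from e` raises RuntimeError (TypeError is attached as __cause__, but only RuntimeError is active).
3. Outer `except TypeError` does not match RuntimeError; skipped.
4. Outer `except RuntimeError` matches → ret = 95.
Result: 95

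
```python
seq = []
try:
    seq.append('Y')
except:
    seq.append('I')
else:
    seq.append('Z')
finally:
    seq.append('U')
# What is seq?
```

Step-by-step execution trace:
1. try: `seq.append('Y')` → seq = ['Y']. No exception raised.
2. `except` is skipped.
3. `else` runs: `seq.append('Z')` → seq = ['Y', 'Z'].
4. `finally` always runs: `seq.append('U')` → seq = ['Y', 'Z', 'U'].
Result: ['Y', 'Z', 'U']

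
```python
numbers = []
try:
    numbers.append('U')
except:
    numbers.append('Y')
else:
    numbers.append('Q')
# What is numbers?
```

Step-by-step execution trace:
1. try: `numbers.append('U')` → numbers = ['U']. No exception raised.
2. `except` is skipped.
3. `else` runs (try completed without exception): `numbers.append('Q')` → numbers = ['U', 'Q'].
Result: ['U', 'Q']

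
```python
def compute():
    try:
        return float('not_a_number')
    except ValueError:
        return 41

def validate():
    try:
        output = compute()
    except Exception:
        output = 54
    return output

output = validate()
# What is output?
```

Step-by-step execution trace:
1. `validate()` calls `compute()`.
2. In compute: `float('not_a_number')` raises ValueError; `except ValueError` catches it → returns 41.
3. In validate: `output = compute()` → output = 41. No exception reaches validate.
4. `except Exception` is skipped; validate returns 41.
5. output = 41.
Result: 41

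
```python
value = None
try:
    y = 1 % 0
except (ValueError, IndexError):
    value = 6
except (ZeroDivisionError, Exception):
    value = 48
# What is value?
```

Step-by-step execution trace:
1. `y = 1 % 0` raises ZeroDivisionError.
2. `except (ValueError, IndexError)` does not match ZeroDivisionError; skipped.
3. `except (ZeroDivisionError, Exception)` matches (ZeroDivisionError is in the tuple) → value = 48.
Result: 48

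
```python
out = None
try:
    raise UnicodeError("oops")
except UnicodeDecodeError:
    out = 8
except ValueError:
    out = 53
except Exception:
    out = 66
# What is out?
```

Step-by-step execution trace:
1. `raise UnicodeError(...)` raises UnicodeError.
2. `except UnicodeDecodeError` does not match (UnicodeError is not a subclass of UnicodeDecodeError); skipped.
3. `except ValueError` matches (UnicodeError is a subclass of ValueError) → out = 53.
4. `except Exception` is not reached.
Result: 53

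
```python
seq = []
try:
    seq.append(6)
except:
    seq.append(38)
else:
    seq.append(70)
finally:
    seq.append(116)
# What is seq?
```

Step-by-step execution trace:
1. try: `seq.append(6)` → seq = [6]. No exception raised.
2. `except` is skipped.
3. `else` runs: `seq.append(70)` → seq = [6, 70].
4. `finally` always runs: `seq.append(116)` → seq = [6, 70, 116].
Result: [6, 70, 116]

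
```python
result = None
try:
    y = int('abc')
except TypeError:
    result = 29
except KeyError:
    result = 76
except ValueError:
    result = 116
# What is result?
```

Step-by-step execution trace:
1. `y = int('abc')` raises ValueError.
2. `except TypeError` does not match ValueError; skipped.
3. `except KeyError` does not match ValueError; skipped.
4. `except ValueError` matches → result = 116.
Result: 116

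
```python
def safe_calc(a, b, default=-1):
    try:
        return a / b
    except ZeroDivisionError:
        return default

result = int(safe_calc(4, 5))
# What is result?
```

Step-by-step execution trace:
1. `safe_calc(4, 5)` enters try: `return 4 / 5` → returns 0.8. No exception raised.
2. `except ZeroDivisionError` is skipped.
3. `int(0.8)` → 0 → result = 0.
Result: 0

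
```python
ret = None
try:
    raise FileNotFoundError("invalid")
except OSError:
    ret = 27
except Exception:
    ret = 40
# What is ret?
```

Step-by-step execution trace:
1. `raise FileNotFoundError(...)` raises FileNotFoundError.
2. `except OSError` matches (FileNotFoundError is a subclass of OSError) → ret = 27.
3. `except Exception` is not reached.
Result: 27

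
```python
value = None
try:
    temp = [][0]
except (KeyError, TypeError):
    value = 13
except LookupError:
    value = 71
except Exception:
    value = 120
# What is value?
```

Step-by-step execution trace:
1. `temp = [][0]` raises IndexError.
2. `except (KeyError, TypeError)` does not match IndexError; skipped.
3. `except LookupError` matches (IndexError is a subclass of LookupError) → value = 71.
4. `except Exception` is not reached.
Result: 71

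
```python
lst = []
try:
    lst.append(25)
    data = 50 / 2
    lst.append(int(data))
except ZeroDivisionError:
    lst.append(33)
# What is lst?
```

Step-by-step execution trace:
1. try: `lst.append(25)` → lst = [25].
2. `data = 50 / 2` → data = 25.0. No exception raised.
3. `lst.append(int(data))` → lst = [25, 25].
4. `except ZeroDivisionError` is skipped (no exception was raised).
Result: [25, 25]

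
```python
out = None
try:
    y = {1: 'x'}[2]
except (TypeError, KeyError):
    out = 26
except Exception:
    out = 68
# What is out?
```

Step-by-step execution trace:
1. `y = {1: 'x'}[2]` raises KeyError.
2. `except (TypeError, KeyError)` matches (KeyError is in the tuple) → out = 26.
3. `except Exception` is not reached.
Result: 26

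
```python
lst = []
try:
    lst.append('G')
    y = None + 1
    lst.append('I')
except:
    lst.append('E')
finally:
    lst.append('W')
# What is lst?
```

Step-by-step execution trace:
1. try: `lst.append('G')` → lst = ['G'].
2. `y = None + 1` raises TypeError; `lst.append('I')` is not reached.
3. bare `except` matches → `lst.append('E')` → lst = ['G', 'E'].
4. finally always runs: `lst.append('W')` → lst = ['G', 'E', 'W'].
Result: ['G', 'E', 'W']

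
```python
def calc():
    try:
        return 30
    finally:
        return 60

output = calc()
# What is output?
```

Step-by-step execution trace:
1. `calc()` enters try: `return 30` sets pending return value 30.
2. Before returning, `finally: return 60` runs and overrides the pending return.
3. calc() returns 60 → output = 60.
Result: 60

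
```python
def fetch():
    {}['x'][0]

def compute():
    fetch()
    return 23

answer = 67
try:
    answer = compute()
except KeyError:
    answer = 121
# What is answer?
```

Step-by-step execution trace:
1. answer starts at 67.
2. try: `compute()` calls `fetch()`.
3. `fetch()` evaluates `{}['x'][0]`, which raises KeyError; it propagates through compute (uncaught).
4. `return 23` in compute is not reached; the assignment to answer does not complete.
5. `except KeyError` matches → answer = 121.
Result: 121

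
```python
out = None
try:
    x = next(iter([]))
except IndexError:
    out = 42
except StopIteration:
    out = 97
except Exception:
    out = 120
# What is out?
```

Step-by-step execution trace:
1. `x = next(iter([]))` raises StopIteration.
2. `except IndexError` does not match StopIteration; skipped.
3. `except StopIteration` matches → out = 97.
4. Remaining except clauses are skipped.
Result: 97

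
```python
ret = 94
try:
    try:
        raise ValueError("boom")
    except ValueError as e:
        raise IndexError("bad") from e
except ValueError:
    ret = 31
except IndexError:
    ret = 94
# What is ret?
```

Step-by-step execution trace:
1. Inner try raises ValueError; inner `except ValueError as e` catches it.
2. `raise IndexError(...) from e` raises IndexError (ValueError is attached as __cause__, but only IndexError is active).
3. Outer `except ValueError` does not match IndexError; skipped.
4. Outer `except IndexError` matches → ret = 94.
Result: 94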